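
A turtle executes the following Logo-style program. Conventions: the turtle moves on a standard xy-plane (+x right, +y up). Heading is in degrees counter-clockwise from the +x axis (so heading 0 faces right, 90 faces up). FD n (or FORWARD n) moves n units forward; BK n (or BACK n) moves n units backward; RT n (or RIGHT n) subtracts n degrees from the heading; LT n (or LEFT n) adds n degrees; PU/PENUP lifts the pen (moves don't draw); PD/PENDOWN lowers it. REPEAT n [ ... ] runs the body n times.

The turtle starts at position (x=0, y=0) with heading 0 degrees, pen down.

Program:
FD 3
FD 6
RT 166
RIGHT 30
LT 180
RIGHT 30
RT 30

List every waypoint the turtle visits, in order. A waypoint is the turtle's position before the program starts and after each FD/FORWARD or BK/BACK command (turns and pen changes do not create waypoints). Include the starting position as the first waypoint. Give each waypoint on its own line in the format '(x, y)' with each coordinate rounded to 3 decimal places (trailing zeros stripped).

Answer: (0, 0)
(3, 0)
(9, 0)

Derivation:
Executing turtle program step by step:
Start: pos=(0,0), heading=0, pen down
FD 3: (0,0) -> (3,0) [heading=0, draw]
FD 6: (3,0) -> (9,0) [heading=0, draw]
RT 166: heading 0 -> 194
RT 30: heading 194 -> 164
LT 180: heading 164 -> 344
RT 30: heading 344 -> 314
RT 30: heading 314 -> 284
Final: pos=(9,0), heading=284, 2 segment(s) drawn
Waypoints (3 total):
(0, 0)
(3, 0)
(9, 0)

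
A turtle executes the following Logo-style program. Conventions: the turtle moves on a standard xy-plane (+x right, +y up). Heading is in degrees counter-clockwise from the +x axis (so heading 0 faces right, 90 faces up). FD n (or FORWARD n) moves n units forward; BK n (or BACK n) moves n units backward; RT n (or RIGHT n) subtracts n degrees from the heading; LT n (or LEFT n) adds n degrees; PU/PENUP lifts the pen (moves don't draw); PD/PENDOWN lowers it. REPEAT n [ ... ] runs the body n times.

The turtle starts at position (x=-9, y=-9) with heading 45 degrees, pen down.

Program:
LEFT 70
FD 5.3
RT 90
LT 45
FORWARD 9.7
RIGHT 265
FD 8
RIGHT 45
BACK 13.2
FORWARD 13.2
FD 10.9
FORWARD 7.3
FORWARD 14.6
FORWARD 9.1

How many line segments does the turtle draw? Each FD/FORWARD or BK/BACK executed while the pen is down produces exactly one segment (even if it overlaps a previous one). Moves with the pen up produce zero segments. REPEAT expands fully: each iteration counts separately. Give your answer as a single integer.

Executing turtle program step by step:
Start: pos=(-9,-9), heading=45, pen down
LT 70: heading 45 -> 115
FD 5.3: (-9,-9) -> (-11.24,-4.197) [heading=115, draw]
RT 90: heading 115 -> 25
LT 45: heading 25 -> 70
FD 9.7: (-11.24,-4.197) -> (-7.922,4.918) [heading=70, draw]
RT 265: heading 70 -> 165
FD 8: (-7.922,4.918) -> (-15.65,6.989) [heading=165, draw]
RT 45: heading 165 -> 120
BK 13.2: (-15.65,6.989) -> (-9.05,-4.443) [heading=120, draw]
FD 13.2: (-9.05,-4.443) -> (-15.65,6.989) [heading=120, draw]
FD 10.9: (-15.65,6.989) -> (-21.1,16.429) [heading=120, draw]
FD 7.3: (-21.1,16.429) -> (-24.75,22.751) [heading=120, draw]
FD 14.6: (-24.75,22.751) -> (-32.05,35.395) [heading=120, draw]
FD 9.1: (-32.05,35.395) -> (-36.6,43.275) [heading=120, draw]
Final: pos=(-36.6,43.275), heading=120, 9 segment(s) drawn
Segments drawn: 9

Answer: 9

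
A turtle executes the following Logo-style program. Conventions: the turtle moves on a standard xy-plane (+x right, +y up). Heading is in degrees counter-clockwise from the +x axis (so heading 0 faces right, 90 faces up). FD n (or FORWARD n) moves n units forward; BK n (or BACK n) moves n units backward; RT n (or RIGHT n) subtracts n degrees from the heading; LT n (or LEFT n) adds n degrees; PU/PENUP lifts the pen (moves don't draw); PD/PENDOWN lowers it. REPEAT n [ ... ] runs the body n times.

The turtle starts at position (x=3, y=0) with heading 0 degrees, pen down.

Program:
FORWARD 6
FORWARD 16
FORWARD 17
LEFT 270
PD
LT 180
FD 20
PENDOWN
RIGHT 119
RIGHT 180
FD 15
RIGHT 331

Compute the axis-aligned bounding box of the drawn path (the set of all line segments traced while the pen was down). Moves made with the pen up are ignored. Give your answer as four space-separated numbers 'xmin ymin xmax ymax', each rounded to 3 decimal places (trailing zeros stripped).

Executing turtle program step by step:
Start: pos=(3,0), heading=0, pen down
FD 6: (3,0) -> (9,0) [heading=0, draw]
FD 16: (9,0) -> (25,0) [heading=0, draw]
FD 17: (25,0) -> (42,0) [heading=0, draw]
LT 270: heading 0 -> 270
PD: pen down
LT 180: heading 270 -> 90
FD 20: (42,0) -> (42,20) [heading=90, draw]
PD: pen down
RT 119: heading 90 -> 331
RT 180: heading 331 -> 151
FD 15: (42,20) -> (28.881,27.272) [heading=151, draw]
RT 331: heading 151 -> 180
Final: pos=(28.881,27.272), heading=180, 5 segment(s) drawn

Segment endpoints: x in {3, 9, 25, 28.881, 42, 42}, y in {0, 20, 27.272}
xmin=3, ymin=0, xmax=42, ymax=27.272

Answer: 3 0 42 27.272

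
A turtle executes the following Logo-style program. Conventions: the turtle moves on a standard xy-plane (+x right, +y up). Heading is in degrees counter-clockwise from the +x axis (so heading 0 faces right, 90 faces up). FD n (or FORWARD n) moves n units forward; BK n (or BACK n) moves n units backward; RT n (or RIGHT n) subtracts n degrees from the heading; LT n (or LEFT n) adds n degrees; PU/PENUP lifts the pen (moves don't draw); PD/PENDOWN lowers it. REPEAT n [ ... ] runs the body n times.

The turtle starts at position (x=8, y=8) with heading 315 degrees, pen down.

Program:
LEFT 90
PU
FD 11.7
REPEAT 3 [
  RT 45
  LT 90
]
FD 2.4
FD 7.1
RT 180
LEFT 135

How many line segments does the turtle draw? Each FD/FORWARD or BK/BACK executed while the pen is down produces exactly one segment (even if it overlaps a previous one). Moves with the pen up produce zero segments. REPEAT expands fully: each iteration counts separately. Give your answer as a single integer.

Executing turtle program step by step:
Start: pos=(8,8), heading=315, pen down
LT 90: heading 315 -> 45
PU: pen up
FD 11.7: (8,8) -> (16.273,16.273) [heading=45, move]
REPEAT 3 [
  -- iteration 1/3 --
  RT 45: heading 45 -> 0
  LT 90: heading 0 -> 90
  -- iteration 2/3 --
  RT 45: heading 90 -> 45
  LT 90: heading 45 -> 135
  -- iteration 3/3 --
  RT 45: heading 135 -> 90
  LT 90: heading 90 -> 180
]
FD 2.4: (16.273,16.273) -> (13.873,16.273) [heading=180, move]
FD 7.1: (13.873,16.273) -> (6.773,16.273) [heading=180, move]
RT 180: heading 180 -> 0
LT 135: heading 0 -> 135
Final: pos=(6.773,16.273), heading=135, 0 segment(s) drawn
Segments drawn: 0

Answer: 0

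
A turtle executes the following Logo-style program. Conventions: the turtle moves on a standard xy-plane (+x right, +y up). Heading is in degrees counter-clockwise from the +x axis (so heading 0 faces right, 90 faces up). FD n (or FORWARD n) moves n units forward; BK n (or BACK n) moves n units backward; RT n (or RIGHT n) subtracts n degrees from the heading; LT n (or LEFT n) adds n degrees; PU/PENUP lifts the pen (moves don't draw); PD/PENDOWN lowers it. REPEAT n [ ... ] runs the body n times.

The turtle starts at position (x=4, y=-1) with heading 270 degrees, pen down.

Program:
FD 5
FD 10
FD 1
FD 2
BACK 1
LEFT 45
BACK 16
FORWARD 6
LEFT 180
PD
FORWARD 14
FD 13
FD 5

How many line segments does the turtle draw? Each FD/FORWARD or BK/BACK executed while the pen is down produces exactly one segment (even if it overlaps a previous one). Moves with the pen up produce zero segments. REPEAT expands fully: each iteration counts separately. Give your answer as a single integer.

Executing turtle program step by step:
Start: pos=(4,-1), heading=270, pen down
FD 5: (4,-1) -> (4,-6) [heading=270, draw]
FD 10: (4,-6) -> (4,-16) [heading=270, draw]
FD 1: (4,-16) -> (4,-17) [heading=270, draw]
FD 2: (4,-17) -> (4,-19) [heading=270, draw]
BK 1: (4,-19) -> (4,-18) [heading=270, draw]
LT 45: heading 270 -> 315
BK 16: (4,-18) -> (-7.314,-6.686) [heading=315, draw]
FD 6: (-7.314,-6.686) -> (-3.071,-10.929) [heading=315, draw]
LT 180: heading 315 -> 135
PD: pen down
FD 14: (-3.071,-10.929) -> (-12.971,-1.029) [heading=135, draw]
FD 13: (-12.971,-1.029) -> (-22.163,8.163) [heading=135, draw]
FD 5: (-22.163,8.163) -> (-25.698,11.698) [heading=135, draw]
Final: pos=(-25.698,11.698), heading=135, 10 segment(s) drawn
Segments drawn: 10

Answer: 10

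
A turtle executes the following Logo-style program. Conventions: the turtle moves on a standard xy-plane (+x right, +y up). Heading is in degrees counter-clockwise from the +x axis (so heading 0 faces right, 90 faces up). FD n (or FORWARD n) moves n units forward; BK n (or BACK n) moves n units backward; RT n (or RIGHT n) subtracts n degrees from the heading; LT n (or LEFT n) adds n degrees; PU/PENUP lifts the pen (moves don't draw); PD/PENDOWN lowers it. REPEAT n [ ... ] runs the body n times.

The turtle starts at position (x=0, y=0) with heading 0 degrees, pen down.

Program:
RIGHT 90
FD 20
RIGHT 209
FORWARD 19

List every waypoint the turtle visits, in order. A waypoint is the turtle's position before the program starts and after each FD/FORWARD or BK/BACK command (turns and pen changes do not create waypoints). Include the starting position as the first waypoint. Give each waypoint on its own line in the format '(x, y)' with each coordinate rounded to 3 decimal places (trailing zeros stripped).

Executing turtle program step by step:
Start: pos=(0,0), heading=0, pen down
RT 90: heading 0 -> 270
FD 20: (0,0) -> (0,-20) [heading=270, draw]
RT 209: heading 270 -> 61
FD 19: (0,-20) -> (9.211,-3.382) [heading=61, draw]
Final: pos=(9.211,-3.382), heading=61, 2 segment(s) drawn
Waypoints (3 total):
(0, 0)
(0, -20)
(9.211, -3.382)

Answer: (0, 0)
(0, -20)
(9.211, -3.382)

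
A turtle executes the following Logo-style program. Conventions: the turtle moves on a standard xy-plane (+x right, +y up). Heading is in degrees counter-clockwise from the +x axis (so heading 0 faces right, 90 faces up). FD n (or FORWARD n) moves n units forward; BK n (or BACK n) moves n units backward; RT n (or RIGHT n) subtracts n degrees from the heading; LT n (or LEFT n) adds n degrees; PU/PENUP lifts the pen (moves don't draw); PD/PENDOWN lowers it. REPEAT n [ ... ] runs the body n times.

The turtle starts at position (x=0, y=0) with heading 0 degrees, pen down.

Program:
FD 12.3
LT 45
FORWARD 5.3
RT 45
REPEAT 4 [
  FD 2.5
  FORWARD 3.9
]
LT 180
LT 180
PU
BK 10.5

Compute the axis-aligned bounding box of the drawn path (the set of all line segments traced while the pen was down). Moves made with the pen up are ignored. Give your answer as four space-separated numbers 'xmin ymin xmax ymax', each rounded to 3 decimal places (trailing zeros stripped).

Executing turtle program step by step:
Start: pos=(0,0), heading=0, pen down
FD 12.3: (0,0) -> (12.3,0) [heading=0, draw]
LT 45: heading 0 -> 45
FD 5.3: (12.3,0) -> (16.048,3.748) [heading=45, draw]
RT 45: heading 45 -> 0
REPEAT 4 [
  -- iteration 1/4 --
  FD 2.5: (16.048,3.748) -> (18.548,3.748) [heading=0, draw]
  FD 3.9: (18.548,3.748) -> (22.448,3.748) [heading=0, draw]
  -- iteration 2/4 --
  FD 2.5: (22.448,3.748) -> (24.948,3.748) [heading=0, draw]
  FD 3.9: (24.948,3.748) -> (28.848,3.748) [heading=0, draw]
  -- iteration 3/4 --
  FD 2.5: (28.848,3.748) -> (31.348,3.748) [heading=0, draw]
  FD 3.9: (31.348,3.748) -> (35.248,3.748) [heading=0, draw]
  -- iteration 4/4 --
  FD 2.5: (35.248,3.748) -> (37.748,3.748) [heading=0, draw]
  FD 3.9: (37.748,3.748) -> (41.648,3.748) [heading=0, draw]
]
LT 180: heading 0 -> 180
LT 180: heading 180 -> 0
PU: pen up
BK 10.5: (41.648,3.748) -> (31.148,3.748) [heading=0, move]
Final: pos=(31.148,3.748), heading=0, 10 segment(s) drawn

Segment endpoints: x in {0, 12.3, 16.048, 18.548, 22.448, 24.948, 28.848, 31.348, 35.248, 37.748, 41.648}, y in {0, 3.748}
xmin=0, ymin=0, xmax=41.648, ymax=3.748

Answer: 0 0 41.648 3.748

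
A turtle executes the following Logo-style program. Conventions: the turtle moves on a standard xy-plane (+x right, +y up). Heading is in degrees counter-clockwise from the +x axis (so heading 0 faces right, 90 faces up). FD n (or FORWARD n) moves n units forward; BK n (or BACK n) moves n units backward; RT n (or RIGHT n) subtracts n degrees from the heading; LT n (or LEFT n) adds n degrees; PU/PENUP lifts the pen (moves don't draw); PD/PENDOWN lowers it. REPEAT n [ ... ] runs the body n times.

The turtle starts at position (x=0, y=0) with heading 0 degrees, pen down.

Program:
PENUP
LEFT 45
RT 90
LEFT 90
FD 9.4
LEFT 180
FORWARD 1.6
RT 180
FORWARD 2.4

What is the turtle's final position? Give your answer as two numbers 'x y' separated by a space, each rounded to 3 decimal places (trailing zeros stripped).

Answer: 7.212 7.212

Derivation:
Executing turtle program step by step:
Start: pos=(0,0), heading=0, pen down
PU: pen up
LT 45: heading 0 -> 45
RT 90: heading 45 -> 315
LT 90: heading 315 -> 45
FD 9.4: (0,0) -> (6.647,6.647) [heading=45, move]
LT 180: heading 45 -> 225
FD 1.6: (6.647,6.647) -> (5.515,5.515) [heading=225, move]
RT 180: heading 225 -> 45
FD 2.4: (5.515,5.515) -> (7.212,7.212) [heading=45, move]
Final: pos=(7.212,7.212), heading=45, 0 segment(s) drawn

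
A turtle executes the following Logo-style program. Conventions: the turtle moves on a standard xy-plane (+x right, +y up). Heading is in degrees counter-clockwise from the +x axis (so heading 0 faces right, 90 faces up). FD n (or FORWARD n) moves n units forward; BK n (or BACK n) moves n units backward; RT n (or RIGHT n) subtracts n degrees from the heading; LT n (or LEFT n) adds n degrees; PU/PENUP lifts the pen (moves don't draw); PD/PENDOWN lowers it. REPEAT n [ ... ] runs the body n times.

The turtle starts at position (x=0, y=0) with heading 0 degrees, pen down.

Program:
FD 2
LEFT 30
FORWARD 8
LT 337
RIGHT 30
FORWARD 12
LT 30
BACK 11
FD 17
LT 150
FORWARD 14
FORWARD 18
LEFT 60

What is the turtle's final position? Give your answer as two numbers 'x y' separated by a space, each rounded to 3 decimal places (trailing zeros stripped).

Executing turtle program step by step:
Start: pos=(0,0), heading=0, pen down
FD 2: (0,0) -> (2,0) [heading=0, draw]
LT 30: heading 0 -> 30
FD 8: (2,0) -> (8.928,4) [heading=30, draw]
LT 337: heading 30 -> 7
RT 30: heading 7 -> 337
FD 12: (8.928,4) -> (19.974,-0.689) [heading=337, draw]
LT 30: heading 337 -> 7
BK 11: (19.974,-0.689) -> (9.056,-2.029) [heading=7, draw]
FD 17: (9.056,-2.029) -> (25.93,0.042) [heading=7, draw]
LT 150: heading 7 -> 157
FD 14: (25.93,0.042) -> (13.042,5.513) [heading=157, draw]
FD 18: (13.042,5.513) -> (-3.527,12.546) [heading=157, draw]
LT 60: heading 157 -> 217
Final: pos=(-3.527,12.546), heading=217, 7 segment(s) drawn

Answer: -3.527 12.546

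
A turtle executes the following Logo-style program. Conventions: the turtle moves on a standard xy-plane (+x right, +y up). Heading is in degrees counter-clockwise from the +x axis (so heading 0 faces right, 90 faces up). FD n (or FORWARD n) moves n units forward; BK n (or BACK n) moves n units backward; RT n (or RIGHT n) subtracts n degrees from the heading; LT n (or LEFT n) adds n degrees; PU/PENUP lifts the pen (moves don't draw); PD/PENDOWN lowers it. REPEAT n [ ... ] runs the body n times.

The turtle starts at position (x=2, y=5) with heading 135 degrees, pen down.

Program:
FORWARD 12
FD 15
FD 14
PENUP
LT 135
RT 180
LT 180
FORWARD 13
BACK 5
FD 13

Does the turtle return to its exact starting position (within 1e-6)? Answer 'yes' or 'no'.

Executing turtle program step by step:
Start: pos=(2,5), heading=135, pen down
FD 12: (2,5) -> (-6.485,13.485) [heading=135, draw]
FD 15: (-6.485,13.485) -> (-17.092,24.092) [heading=135, draw]
FD 14: (-17.092,24.092) -> (-26.991,33.991) [heading=135, draw]
PU: pen up
LT 135: heading 135 -> 270
RT 180: heading 270 -> 90
LT 180: heading 90 -> 270
FD 13: (-26.991,33.991) -> (-26.991,20.991) [heading=270, move]
BK 5: (-26.991,20.991) -> (-26.991,25.991) [heading=270, move]
FD 13: (-26.991,25.991) -> (-26.991,12.991) [heading=270, move]
Final: pos=(-26.991,12.991), heading=270, 3 segment(s) drawn

Start position: (2, 5)
Final position: (-26.991, 12.991)
Distance = 30.073; >= 1e-6 -> NOT closed

Answer: no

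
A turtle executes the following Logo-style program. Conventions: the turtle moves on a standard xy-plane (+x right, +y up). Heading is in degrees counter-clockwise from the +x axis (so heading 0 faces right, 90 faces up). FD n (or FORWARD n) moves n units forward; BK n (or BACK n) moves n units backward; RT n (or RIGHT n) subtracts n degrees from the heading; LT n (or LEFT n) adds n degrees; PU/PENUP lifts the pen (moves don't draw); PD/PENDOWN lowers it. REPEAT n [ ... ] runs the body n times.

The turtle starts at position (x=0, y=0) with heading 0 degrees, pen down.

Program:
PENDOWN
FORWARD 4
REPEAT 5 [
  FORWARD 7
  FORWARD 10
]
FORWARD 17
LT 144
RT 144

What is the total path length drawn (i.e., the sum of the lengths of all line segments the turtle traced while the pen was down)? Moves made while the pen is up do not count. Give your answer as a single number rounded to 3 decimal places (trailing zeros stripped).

Executing turtle program step by step:
Start: pos=(0,0), heading=0, pen down
PD: pen down
FD 4: (0,0) -> (4,0) [heading=0, draw]
REPEAT 5 [
  -- iteration 1/5 --
  FD 7: (4,0) -> (11,0) [heading=0, draw]
  FD 10: (11,0) -> (21,0) [heading=0, draw]
  -- iteration 2/5 --
  FD 7: (21,0) -> (28,0) [heading=0, draw]
  FD 10: (28,0) -> (38,0) [heading=0, draw]
  -- iteration 3/5 --
  FD 7: (38,0) -> (45,0) [heading=0, draw]
  FD 10: (45,0) -> (55,0) [heading=0, draw]
  -- iteration 4/5 --
  FD 7: (55,0) -> (62,0) [heading=0, draw]
  FD 10: (62,0) -> (72,0) [heading=0, draw]
  -- iteration 5/5 --
  FD 7: (72,0) -> (79,0) [heading=0, draw]
  FD 10: (79,0) -> (89,0) [heading=0, draw]
]
FD 17: (89,0) -> (106,0) [heading=0, draw]
LT 144: heading 0 -> 144
RT 144: heading 144 -> 0
Final: pos=(106,0), heading=0, 12 segment(s) drawn

Segment lengths:
  seg 1: (0,0) -> (4,0), length = 4
  seg 2: (4,0) -> (11,0), length = 7
  seg 3: (11,0) -> (21,0), length = 10
  seg 4: (21,0) -> (28,0), length = 7
  seg 5: (28,0) -> (38,0), length = 10
  seg 6: (38,0) -> (45,0), length = 7
  seg 7: (45,0) -> (55,0), length = 10
  seg 8: (55,0) -> (62,0), length = 7
  seg 9: (62,0) -> (72,0), length = 10
  seg 10: (72,0) -> (79,0), length = 7
  seg 11: (79,0) -> (89,0), length = 10
  seg 12: (89,0) -> (106,0), length = 17
Total = 106

Answer: 106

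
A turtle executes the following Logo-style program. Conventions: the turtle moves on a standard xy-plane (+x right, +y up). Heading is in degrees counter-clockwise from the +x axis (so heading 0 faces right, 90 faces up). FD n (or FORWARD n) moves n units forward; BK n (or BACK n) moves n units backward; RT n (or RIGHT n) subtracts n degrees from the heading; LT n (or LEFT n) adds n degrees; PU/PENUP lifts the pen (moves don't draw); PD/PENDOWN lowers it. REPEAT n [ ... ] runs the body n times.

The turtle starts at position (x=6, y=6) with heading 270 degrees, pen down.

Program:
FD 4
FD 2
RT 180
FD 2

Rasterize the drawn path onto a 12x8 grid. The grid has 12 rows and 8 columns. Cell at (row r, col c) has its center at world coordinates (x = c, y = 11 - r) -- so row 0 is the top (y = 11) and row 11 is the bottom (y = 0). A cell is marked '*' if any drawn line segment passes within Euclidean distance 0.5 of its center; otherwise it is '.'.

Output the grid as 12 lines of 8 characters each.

Answer: ........
........
........
........
........
......*.
......*.
......*.
......*.
......*.
......*.
......*.

Derivation:
Segment 0: (6,6) -> (6,2)
Segment 1: (6,2) -> (6,0)
Segment 2: (6,0) -> (6,2)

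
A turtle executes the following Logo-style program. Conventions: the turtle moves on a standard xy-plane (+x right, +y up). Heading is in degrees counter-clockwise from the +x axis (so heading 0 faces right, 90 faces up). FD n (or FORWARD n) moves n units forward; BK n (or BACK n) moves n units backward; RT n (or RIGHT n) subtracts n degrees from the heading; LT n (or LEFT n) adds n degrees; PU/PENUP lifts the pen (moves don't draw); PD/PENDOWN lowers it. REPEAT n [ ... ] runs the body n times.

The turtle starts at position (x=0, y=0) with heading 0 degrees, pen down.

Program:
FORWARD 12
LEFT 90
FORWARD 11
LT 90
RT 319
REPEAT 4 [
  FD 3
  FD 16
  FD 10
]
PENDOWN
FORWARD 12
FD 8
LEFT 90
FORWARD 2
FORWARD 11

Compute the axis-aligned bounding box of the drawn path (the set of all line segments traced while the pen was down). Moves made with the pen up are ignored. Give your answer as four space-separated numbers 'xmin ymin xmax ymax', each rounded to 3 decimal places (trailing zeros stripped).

Answer: -90.641 -88.035 12 11

Derivation:
Executing turtle program step by step:
Start: pos=(0,0), heading=0, pen down
FD 12: (0,0) -> (12,0) [heading=0, draw]
LT 90: heading 0 -> 90
FD 11: (12,0) -> (12,11) [heading=90, draw]
LT 90: heading 90 -> 180
RT 319: heading 180 -> 221
REPEAT 4 [
  -- iteration 1/4 --
  FD 3: (12,11) -> (9.736,9.032) [heading=221, draw]
  FD 16: (9.736,9.032) -> (-2.339,-1.465) [heading=221, draw]
  FD 10: (-2.339,-1.465) -> (-9.887,-8.026) [heading=221, draw]
  -- iteration 2/4 --
  FD 3: (-9.887,-8.026) -> (-12.151,-9.994) [heading=221, draw]
  FD 16: (-12.151,-9.994) -> (-24.226,-20.491) [heading=221, draw]
  FD 10: (-24.226,-20.491) -> (-31.773,-27.051) [heading=221, draw]
  -- iteration 3/4 --
  FD 3: (-31.773,-27.051) -> (-34.037,-29.02) [heading=221, draw]
  FD 16: (-34.037,-29.02) -> (-46.113,-39.517) [heading=221, draw]
  FD 10: (-46.113,-39.517) -> (-53.66,-46.077) [heading=221, draw]
  -- iteration 4/4 --
  FD 3: (-53.66,-46.077) -> (-55.924,-48.045) [heading=221, draw]
  FD 16: (-55.924,-48.045) -> (-67.999,-58.542) [heading=221, draw]
  FD 10: (-67.999,-58.542) -> (-75.546,-65.103) [heading=221, draw]
]
PD: pen down
FD 12: (-75.546,-65.103) -> (-84.603,-72.976) [heading=221, draw]
FD 8: (-84.603,-72.976) -> (-90.641,-78.224) [heading=221, draw]
LT 90: heading 221 -> 311
FD 2: (-90.641,-78.224) -> (-89.328,-79.733) [heading=311, draw]
FD 11: (-89.328,-79.733) -> (-82.112,-88.035) [heading=311, draw]
Final: pos=(-82.112,-88.035), heading=311, 18 segment(s) drawn

Segment endpoints: x in {-90.641, -89.328, -84.603, -82.112, -75.546, -67.999, -55.924, -53.66, -46.113, -34.037, -31.773, -24.226, -12.151, -9.887, -2.339, 0, 9.736, 12}, y in {-88.035, -79.733, -78.224, -72.976, -65.103, -58.542, -48.045, -46.077, -39.517, -29.02, -27.051, -20.491, -9.994, -8.026, -1.465, 0, 9.032, 11}
xmin=-90.641, ymin=-88.035, xmax=12, ymax=11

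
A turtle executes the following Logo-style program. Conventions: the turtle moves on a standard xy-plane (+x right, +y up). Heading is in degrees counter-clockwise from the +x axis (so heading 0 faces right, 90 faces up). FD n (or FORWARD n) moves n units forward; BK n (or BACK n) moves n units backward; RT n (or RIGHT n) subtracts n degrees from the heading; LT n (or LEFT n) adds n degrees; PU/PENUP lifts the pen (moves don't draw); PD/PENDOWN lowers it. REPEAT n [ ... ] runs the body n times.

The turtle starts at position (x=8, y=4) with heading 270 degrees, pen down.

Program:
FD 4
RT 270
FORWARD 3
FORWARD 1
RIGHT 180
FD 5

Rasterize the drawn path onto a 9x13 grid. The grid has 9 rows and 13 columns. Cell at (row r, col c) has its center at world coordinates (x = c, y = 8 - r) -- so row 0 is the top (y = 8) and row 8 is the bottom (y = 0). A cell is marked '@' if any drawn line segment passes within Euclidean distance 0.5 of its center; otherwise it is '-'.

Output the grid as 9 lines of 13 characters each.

Answer: -------------
-------------
-------------
-------------
--------@----
--------@----
--------@----
--------@----
-------@@@@@@

Derivation:
Segment 0: (8,4) -> (8,0)
Segment 1: (8,0) -> (11,0)
Segment 2: (11,0) -> (12,0)
Segment 3: (12,0) -> (7,-0)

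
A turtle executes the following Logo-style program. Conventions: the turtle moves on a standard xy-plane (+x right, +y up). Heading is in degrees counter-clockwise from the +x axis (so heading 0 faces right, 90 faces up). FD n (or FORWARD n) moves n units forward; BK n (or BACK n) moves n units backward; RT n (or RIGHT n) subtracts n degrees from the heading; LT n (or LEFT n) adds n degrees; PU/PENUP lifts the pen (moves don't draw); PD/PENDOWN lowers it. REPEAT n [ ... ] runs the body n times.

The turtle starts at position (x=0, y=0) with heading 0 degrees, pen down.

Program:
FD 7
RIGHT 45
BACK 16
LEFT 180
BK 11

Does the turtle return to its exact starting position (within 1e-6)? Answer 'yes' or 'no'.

Executing turtle program step by step:
Start: pos=(0,0), heading=0, pen down
FD 7: (0,0) -> (7,0) [heading=0, draw]
RT 45: heading 0 -> 315
BK 16: (7,0) -> (-4.314,11.314) [heading=315, draw]
LT 180: heading 315 -> 135
BK 11: (-4.314,11.314) -> (3.464,3.536) [heading=135, draw]
Final: pos=(3.464,3.536), heading=135, 3 segment(s) drawn

Start position: (0, 0)
Final position: (3.464, 3.536)
Distance = 4.95; >= 1e-6 -> NOT closed

Answer: no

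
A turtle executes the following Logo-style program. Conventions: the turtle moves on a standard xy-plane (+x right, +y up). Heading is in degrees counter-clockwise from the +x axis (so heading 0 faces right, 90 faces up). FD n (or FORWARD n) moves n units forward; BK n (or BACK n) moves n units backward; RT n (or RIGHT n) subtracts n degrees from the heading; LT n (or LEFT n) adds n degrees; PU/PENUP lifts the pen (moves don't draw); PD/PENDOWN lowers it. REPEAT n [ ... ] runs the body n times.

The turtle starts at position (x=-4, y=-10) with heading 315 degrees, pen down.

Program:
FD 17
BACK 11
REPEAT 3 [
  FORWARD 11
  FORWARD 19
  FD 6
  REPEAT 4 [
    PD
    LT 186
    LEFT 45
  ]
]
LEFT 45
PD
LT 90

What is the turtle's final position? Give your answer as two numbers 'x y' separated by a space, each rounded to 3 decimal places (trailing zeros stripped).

Answer: 28.04 -24.913

Derivation:
Executing turtle program step by step:
Start: pos=(-4,-10), heading=315, pen down
FD 17: (-4,-10) -> (8.021,-22.021) [heading=315, draw]
BK 11: (8.021,-22.021) -> (0.243,-14.243) [heading=315, draw]
REPEAT 3 [
  -- iteration 1/3 --
  FD 11: (0.243,-14.243) -> (8.021,-22.021) [heading=315, draw]
  FD 19: (8.021,-22.021) -> (21.456,-35.456) [heading=315, draw]
  FD 6: (21.456,-35.456) -> (25.698,-39.698) [heading=315, draw]
  REPEAT 4 [
    -- iteration 1/4 --
    PD: pen down
    LT 186: heading 315 -> 141
    LT 45: heading 141 -> 186
    -- iteration 2/4 --
    PD: pen down
    LT 186: heading 186 -> 12
    LT 45: heading 12 -> 57
    -- iteration 3/4 --
    PD: pen down
    LT 186: heading 57 -> 243
    LT 45: heading 243 -> 288
    -- iteration 4/4 --
    PD: pen down
    LT 186: heading 288 -> 114
    LT 45: heading 114 -> 159
  ]
  -- iteration 2/3 --
  FD 11: (25.698,-39.698) -> (15.429,-35.756) [heading=159, draw]
  FD 19: (15.429,-35.756) -> (-2.309,-28.947) [heading=159, draw]
  FD 6: (-2.309,-28.947) -> (-7.91,-26.797) [heading=159, draw]
  REPEAT 4 [
    -- iteration 1/4 --
    PD: pen down
    LT 186: heading 159 -> 345
    LT 45: heading 345 -> 30
    -- iteration 2/4 --
    PD: pen down
    LT 186: heading 30 -> 216
    LT 45: heading 216 -> 261
    -- iteration 3/4 --
    PD: pen down
    LT 186: heading 261 -> 87
    LT 45: heading 87 -> 132
    -- iteration 4/4 --
    PD: pen down
    LT 186: heading 132 -> 318
    LT 45: heading 318 -> 3
  ]
  -- iteration 3/3 --
  FD 11: (-7.91,-26.797) -> (3.075,-26.222) [heading=3, draw]
  FD 19: (3.075,-26.222) -> (22.048,-25.227) [heading=3, draw]
  FD 6: (22.048,-25.227) -> (28.04,-24.913) [heading=3, draw]
  REPEAT 4 [
    -- iteration 1/4 --
    PD: pen down
    LT 186: heading 3 -> 189
    LT 45: heading 189 -> 234
    -- iteration 2/4 --
    PD: pen down
    LT 186: heading 234 -> 60
    LT 45: heading 60 -> 105
    -- iteration 3/4 --
    PD: pen down
    LT 186: heading 105 -> 291
    LT 45: heading 291 -> 336
    -- iteration 4/4 --
    PD: pen down
    LT 186: heading 336 -> 162
    LT 45: heading 162 -> 207
  ]
]
LT 45: heading 207 -> 252
PD: pen down
LT 90: heading 252 -> 342
Final: pos=(28.04,-24.913), heading=342, 11 segment(s) drawn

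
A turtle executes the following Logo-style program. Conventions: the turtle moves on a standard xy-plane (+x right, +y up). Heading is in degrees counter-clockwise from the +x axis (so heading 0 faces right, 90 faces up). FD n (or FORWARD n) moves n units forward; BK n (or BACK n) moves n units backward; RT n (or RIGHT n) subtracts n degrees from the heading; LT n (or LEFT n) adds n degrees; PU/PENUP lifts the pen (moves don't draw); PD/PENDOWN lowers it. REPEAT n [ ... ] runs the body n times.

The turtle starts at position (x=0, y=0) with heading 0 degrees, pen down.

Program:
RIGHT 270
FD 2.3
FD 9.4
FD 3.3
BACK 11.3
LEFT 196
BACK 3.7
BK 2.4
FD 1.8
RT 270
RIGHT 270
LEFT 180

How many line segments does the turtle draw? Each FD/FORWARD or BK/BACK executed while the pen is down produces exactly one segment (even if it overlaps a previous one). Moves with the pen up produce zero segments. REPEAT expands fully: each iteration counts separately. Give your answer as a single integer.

Answer: 7

Derivation:
Executing turtle program step by step:
Start: pos=(0,0), heading=0, pen down
RT 270: heading 0 -> 90
FD 2.3: (0,0) -> (0,2.3) [heading=90, draw]
FD 9.4: (0,2.3) -> (0,11.7) [heading=90, draw]
FD 3.3: (0,11.7) -> (0,15) [heading=90, draw]
BK 11.3: (0,15) -> (0,3.7) [heading=90, draw]
LT 196: heading 90 -> 286
BK 3.7: (0,3.7) -> (-1.02,7.257) [heading=286, draw]
BK 2.4: (-1.02,7.257) -> (-1.681,9.564) [heading=286, draw]
FD 1.8: (-1.681,9.564) -> (-1.185,7.833) [heading=286, draw]
RT 270: heading 286 -> 16
RT 270: heading 16 -> 106
LT 180: heading 106 -> 286
Final: pos=(-1.185,7.833), heading=286, 7 segment(s) drawn
Segments drawn: 7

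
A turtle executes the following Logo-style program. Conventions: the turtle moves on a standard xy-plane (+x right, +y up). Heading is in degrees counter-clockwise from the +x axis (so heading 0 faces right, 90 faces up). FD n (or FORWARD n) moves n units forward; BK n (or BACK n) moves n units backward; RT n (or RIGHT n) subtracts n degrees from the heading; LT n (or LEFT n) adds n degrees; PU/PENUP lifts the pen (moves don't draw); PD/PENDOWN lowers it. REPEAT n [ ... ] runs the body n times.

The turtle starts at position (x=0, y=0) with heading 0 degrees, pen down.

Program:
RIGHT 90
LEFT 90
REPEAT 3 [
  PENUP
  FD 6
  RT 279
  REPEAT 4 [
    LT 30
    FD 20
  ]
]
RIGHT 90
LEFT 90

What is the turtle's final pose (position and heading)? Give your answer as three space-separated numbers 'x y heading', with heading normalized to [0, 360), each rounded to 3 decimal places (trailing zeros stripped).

Answer: -53.095 4.902 243

Derivation:
Executing turtle program step by step:
Start: pos=(0,0), heading=0, pen down
RT 90: heading 0 -> 270
LT 90: heading 270 -> 0
REPEAT 3 [
  -- iteration 1/3 --
  PU: pen up
  FD 6: (0,0) -> (6,0) [heading=0, move]
  RT 279: heading 0 -> 81
  REPEAT 4 [
    -- iteration 1/4 --
    LT 30: heading 81 -> 111
    FD 20: (6,0) -> (-1.167,18.672) [heading=111, move]
    -- iteration 2/4 --
    LT 30: heading 111 -> 141
    FD 20: (-1.167,18.672) -> (-16.71,31.258) [heading=141, move]
    -- iteration 3/4 --
    LT 30: heading 141 -> 171
    FD 20: (-16.71,31.258) -> (-36.464,34.387) [heading=171, move]
    -- iteration 4/4 --
    LT 30: heading 171 -> 201
    FD 20: (-36.464,34.387) -> (-55.136,27.219) [heading=201, move]
  ]
  -- iteration 2/3 --
  PU: pen up
  FD 6: (-55.136,27.219) -> (-60.737,25.069) [heading=201, move]
  RT 279: heading 201 -> 282
  REPEAT 4 [
    -- iteration 1/4 --
    LT 30: heading 282 -> 312
    FD 20: (-60.737,25.069) -> (-47.355,10.206) [heading=312, move]
    -- iteration 2/4 --
    LT 30: heading 312 -> 342
    FD 20: (-47.355,10.206) -> (-28.333,4.026) [heading=342, move]
    -- iteration 3/4 --
    LT 30: heading 342 -> 12
    FD 20: (-28.333,4.026) -> (-8.77,8.184) [heading=12, move]
    -- iteration 4/4 --
    LT 30: heading 12 -> 42
    FD 20: (-8.77,8.184) -> (6.092,21.567) [heading=42, move]
  ]
  -- iteration 3/3 --
  PU: pen up
  FD 6: (6.092,21.567) -> (10.551,25.582) [heading=42, move]
  RT 279: heading 42 -> 123
  REPEAT 4 [
    -- iteration 1/4 --
    LT 30: heading 123 -> 153
    FD 20: (10.551,25.582) -> (-7.269,34.661) [heading=153, move]
    -- iteration 2/4 --
    LT 30: heading 153 -> 183
    FD 20: (-7.269,34.661) -> (-27.241,33.615) [heading=183, move]
    -- iteration 3/4 --
    LT 30: heading 183 -> 213
    FD 20: (-27.241,33.615) -> (-44.015,22.722) [heading=213, move]
    -- iteration 4/4 --
    LT 30: heading 213 -> 243
    FD 20: (-44.015,22.722) -> (-53.095,4.902) [heading=243, move]
  ]
]
RT 90: heading 243 -> 153
LT 90: heading 153 -> 243
Final: pos=(-53.095,4.902), heading=243, 0 segment(s) drawn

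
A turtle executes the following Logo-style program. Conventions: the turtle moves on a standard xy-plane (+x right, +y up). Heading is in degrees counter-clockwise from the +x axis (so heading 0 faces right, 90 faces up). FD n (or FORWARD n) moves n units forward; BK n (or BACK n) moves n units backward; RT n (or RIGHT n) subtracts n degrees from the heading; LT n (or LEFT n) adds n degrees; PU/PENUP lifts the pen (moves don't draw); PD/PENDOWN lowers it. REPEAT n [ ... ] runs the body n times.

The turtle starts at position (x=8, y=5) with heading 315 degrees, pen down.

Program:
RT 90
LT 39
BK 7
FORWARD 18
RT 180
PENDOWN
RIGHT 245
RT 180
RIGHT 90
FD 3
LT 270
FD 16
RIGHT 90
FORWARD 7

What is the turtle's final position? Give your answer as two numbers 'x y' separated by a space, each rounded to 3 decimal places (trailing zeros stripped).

Answer: -9.58 -7.367

Derivation:
Executing turtle program step by step:
Start: pos=(8,5), heading=315, pen down
RT 90: heading 315 -> 225
LT 39: heading 225 -> 264
BK 7: (8,5) -> (8.732,11.962) [heading=264, draw]
FD 18: (8.732,11.962) -> (6.85,-5.94) [heading=264, draw]
RT 180: heading 264 -> 84
PD: pen down
RT 245: heading 84 -> 199
RT 180: heading 199 -> 19
RT 90: heading 19 -> 289
FD 3: (6.85,-5.94) -> (7.827,-8.776) [heading=289, draw]
LT 270: heading 289 -> 199
FD 16: (7.827,-8.776) -> (-7.301,-13.985) [heading=199, draw]
RT 90: heading 199 -> 109
FD 7: (-7.301,-13.985) -> (-9.58,-7.367) [heading=109, draw]
Final: pos=(-9.58,-7.367), heading=109, 5 segment(s) drawn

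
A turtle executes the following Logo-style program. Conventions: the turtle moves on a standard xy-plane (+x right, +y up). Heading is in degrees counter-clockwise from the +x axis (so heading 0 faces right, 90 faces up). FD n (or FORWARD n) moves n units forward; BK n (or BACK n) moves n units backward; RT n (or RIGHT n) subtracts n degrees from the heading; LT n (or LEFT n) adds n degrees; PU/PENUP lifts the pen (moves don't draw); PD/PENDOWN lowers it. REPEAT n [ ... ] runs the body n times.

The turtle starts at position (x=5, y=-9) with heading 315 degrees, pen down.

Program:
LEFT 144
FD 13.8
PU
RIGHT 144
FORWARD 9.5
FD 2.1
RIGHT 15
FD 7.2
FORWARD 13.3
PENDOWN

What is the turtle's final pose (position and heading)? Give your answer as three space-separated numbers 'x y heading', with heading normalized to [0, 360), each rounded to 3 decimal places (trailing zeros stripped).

Executing turtle program step by step:
Start: pos=(5,-9), heading=315, pen down
LT 144: heading 315 -> 99
FD 13.8: (5,-9) -> (2.841,4.63) [heading=99, draw]
PU: pen up
RT 144: heading 99 -> 315
FD 9.5: (2.841,4.63) -> (9.559,-2.087) [heading=315, move]
FD 2.1: (9.559,-2.087) -> (11.044,-3.572) [heading=315, move]
RT 15: heading 315 -> 300
FD 7.2: (11.044,-3.572) -> (14.644,-9.808) [heading=300, move]
FD 13.3: (14.644,-9.808) -> (21.294,-21.326) [heading=300, move]
PD: pen down
Final: pos=(21.294,-21.326), heading=300, 1 segment(s) drawn

Answer: 21.294 -21.326 300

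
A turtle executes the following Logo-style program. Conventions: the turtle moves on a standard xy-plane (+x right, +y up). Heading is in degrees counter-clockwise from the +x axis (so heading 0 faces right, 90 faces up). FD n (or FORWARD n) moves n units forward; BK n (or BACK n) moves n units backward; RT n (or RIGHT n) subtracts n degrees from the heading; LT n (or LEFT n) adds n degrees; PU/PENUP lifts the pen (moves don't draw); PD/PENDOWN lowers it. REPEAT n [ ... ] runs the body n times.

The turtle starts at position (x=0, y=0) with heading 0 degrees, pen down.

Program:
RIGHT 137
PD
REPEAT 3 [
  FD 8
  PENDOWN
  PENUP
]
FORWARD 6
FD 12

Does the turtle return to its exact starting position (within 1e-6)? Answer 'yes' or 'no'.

Executing turtle program step by step:
Start: pos=(0,0), heading=0, pen down
RT 137: heading 0 -> 223
PD: pen down
REPEAT 3 [
  -- iteration 1/3 --
  FD 8: (0,0) -> (-5.851,-5.456) [heading=223, draw]
  PD: pen down
  PU: pen up
  -- iteration 2/3 --
  FD 8: (-5.851,-5.456) -> (-11.702,-10.912) [heading=223, move]
  PD: pen down
  PU: pen up
  -- iteration 3/3 --
  FD 8: (-11.702,-10.912) -> (-17.552,-16.368) [heading=223, move]
  PD: pen down
  PU: pen up
]
FD 6: (-17.552,-16.368) -> (-21.941,-20.46) [heading=223, move]
FD 12: (-21.941,-20.46) -> (-30.717,-28.644) [heading=223, move]
Final: pos=(-30.717,-28.644), heading=223, 1 segment(s) drawn

Start position: (0, 0)
Final position: (-30.717, -28.644)
Distance = 42; >= 1e-6 -> NOT closed

Answer: no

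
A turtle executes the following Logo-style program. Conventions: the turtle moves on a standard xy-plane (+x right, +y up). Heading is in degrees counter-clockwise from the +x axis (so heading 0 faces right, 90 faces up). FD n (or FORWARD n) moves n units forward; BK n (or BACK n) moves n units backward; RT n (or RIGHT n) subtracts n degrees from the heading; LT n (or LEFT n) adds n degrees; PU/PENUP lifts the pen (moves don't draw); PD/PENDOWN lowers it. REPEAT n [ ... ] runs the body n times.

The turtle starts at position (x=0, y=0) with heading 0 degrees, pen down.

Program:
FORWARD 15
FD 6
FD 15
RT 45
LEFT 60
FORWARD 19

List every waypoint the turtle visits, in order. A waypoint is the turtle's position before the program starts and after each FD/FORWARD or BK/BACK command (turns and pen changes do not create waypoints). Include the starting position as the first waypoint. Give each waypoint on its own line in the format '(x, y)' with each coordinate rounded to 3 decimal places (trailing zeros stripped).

Answer: (0, 0)
(15, 0)
(21, 0)
(36, 0)
(54.353, 4.918)

Derivation:
Executing turtle program step by step:
Start: pos=(0,0), heading=0, pen down
FD 15: (0,0) -> (15,0) [heading=0, draw]
FD 6: (15,0) -> (21,0) [heading=0, draw]
FD 15: (21,0) -> (36,0) [heading=0, draw]
RT 45: heading 0 -> 315
LT 60: heading 315 -> 15
FD 19: (36,0) -> (54.353,4.918) [heading=15, draw]
Final: pos=(54.353,4.918), heading=15, 4 segment(s) drawn
Waypoints (5 total):
(0, 0)
(15, 0)
(21, 0)
(36, 0)
(54.353, 4.918)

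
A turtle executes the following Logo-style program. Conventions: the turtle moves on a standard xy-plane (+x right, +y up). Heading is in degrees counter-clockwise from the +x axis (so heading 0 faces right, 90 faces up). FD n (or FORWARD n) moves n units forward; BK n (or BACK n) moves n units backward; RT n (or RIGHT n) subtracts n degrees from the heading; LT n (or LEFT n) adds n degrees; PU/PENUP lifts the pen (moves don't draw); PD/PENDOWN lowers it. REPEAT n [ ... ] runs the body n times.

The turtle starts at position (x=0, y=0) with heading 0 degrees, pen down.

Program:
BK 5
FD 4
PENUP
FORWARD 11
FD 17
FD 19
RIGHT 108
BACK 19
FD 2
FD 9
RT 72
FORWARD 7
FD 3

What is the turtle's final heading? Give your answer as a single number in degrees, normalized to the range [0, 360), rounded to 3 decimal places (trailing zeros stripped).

Executing turtle program step by step:
Start: pos=(0,0), heading=0, pen down
BK 5: (0,0) -> (-5,0) [heading=0, draw]
FD 4: (-5,0) -> (-1,0) [heading=0, draw]
PU: pen up
FD 11: (-1,0) -> (10,0) [heading=0, move]
FD 17: (10,0) -> (27,0) [heading=0, move]
FD 19: (27,0) -> (46,0) [heading=0, move]
RT 108: heading 0 -> 252
BK 19: (46,0) -> (51.871,18.07) [heading=252, move]
FD 2: (51.871,18.07) -> (51.253,16.168) [heading=252, move]
FD 9: (51.253,16.168) -> (48.472,7.608) [heading=252, move]
RT 72: heading 252 -> 180
FD 7: (48.472,7.608) -> (41.472,7.608) [heading=180, move]
FD 3: (41.472,7.608) -> (38.472,7.608) [heading=180, move]
Final: pos=(38.472,7.608), heading=180, 2 segment(s) drawn

Answer: 180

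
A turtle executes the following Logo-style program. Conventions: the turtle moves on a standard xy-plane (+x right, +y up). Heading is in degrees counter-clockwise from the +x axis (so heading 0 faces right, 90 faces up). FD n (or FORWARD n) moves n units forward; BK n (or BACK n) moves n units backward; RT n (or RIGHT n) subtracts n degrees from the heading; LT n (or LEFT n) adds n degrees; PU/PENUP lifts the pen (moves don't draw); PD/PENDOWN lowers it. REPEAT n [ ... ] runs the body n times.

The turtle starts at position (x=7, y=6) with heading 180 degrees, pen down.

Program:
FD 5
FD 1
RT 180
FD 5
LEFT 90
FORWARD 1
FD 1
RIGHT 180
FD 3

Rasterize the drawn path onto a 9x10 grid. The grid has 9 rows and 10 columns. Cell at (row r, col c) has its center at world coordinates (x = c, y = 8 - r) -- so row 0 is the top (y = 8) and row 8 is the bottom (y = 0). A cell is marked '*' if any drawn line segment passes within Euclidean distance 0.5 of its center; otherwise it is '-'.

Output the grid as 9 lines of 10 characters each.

Segment 0: (7,6) -> (2,6)
Segment 1: (2,6) -> (1,6)
Segment 2: (1,6) -> (6,6)
Segment 3: (6,6) -> (6,7)
Segment 4: (6,7) -> (6,8)
Segment 5: (6,8) -> (6,5)

Answer: ------*---
------*---
-*******--
------*---
----------
----------
----------
----------
----------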